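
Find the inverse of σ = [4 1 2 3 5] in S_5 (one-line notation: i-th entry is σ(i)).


To find σ⁻¹, swap domain and range:
σ(1) = 4 → σ⁻¹(4) = 1
σ(2) = 1 → σ⁻¹(1) = 2
σ(3) = 2 → σ⁻¹(2) = 3
σ(4) = 3 → σ⁻¹(3) = 4
σ(5) = 5 → σ⁻¹(5) = 5

σ⁻¹ = [2 3 4 1 5]


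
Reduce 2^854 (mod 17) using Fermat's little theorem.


Fermat's little theorem: if p is prime and gcd(a,p)=1, then a^(p-1) ≡ 1 (mod p)
p = 17 is prime, gcd(2,17) = 1
Reduce exponent: 854 mod 16 = 6
So 2^854 ≡ 2^6 (mod 17)
2^6 mod 17 = 13

2^854 ≡ 13 (mod 17)


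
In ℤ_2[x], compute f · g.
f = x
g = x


Expand and collect like terms; reduce coefficients mod 2:
x^0: 0·0 = 0 ≡ 0 (mod 2)
x^1: 0·1 + 1·0 = 0 ≡ 0 (mod 2)
x^2: 1·1 = 1 ≡ 1 (mod 2)
Result: x^2

f · g = x^2


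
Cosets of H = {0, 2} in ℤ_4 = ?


H = {0, 2}, |H| = 2
Number of cosets = |G|/|H| = 4/2 = 2
0 + H = {0, 2}
1 + H = {1, 3}

Cosets: 0+H={0,2}; 1+H={1,3}


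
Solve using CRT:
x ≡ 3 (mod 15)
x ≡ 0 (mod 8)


m₁ = 15, m₂ = 8, gcd = 1, so CRT applies. M = m₁·m₂ = 120
Let M₁ = M/m₁ = 8, M₂ = M/m₂ = 15
Find y₁ ≡ M₁⁻¹ (mod m₁): 8⁻¹ ≡ 2 (mod 15)
Find y₂ ≡ M₂⁻¹ (mod m₂): 15⁻¹ ≡ 7 (mod 8)
x = a₁·M₁·y₁ + a₂·M₂·y₂ = 3·8·2 + 0·15·7 = 48
Reduce mod 120: x ≡ 48
Check: 48 mod 15 = 3 ✓, 48 mod 8 = 0 ✓

x ≡ 48 (mod 120)


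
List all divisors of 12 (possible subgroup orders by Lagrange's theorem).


Lagrange's theorem: |H| divides |G|
|G| = 12
Divisors of 12: 1, 2, 3, 4, 6, 12

Possible subgroup orders: {1, 2, 3, 4, 6, 12}


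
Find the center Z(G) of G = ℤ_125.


Z(G) = {g ∈ G | gx = xg for all x ∈ G}
ℤ_125 is abelian, so Z(G) = G

Z(ℤ_125) = ℤ_125


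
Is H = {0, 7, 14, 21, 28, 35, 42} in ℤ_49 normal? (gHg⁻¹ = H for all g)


H = {0, 7, 14, 21, 28, 35, 42} in ℤ_49
ℤ_49 is abelian; every subgroup of an abelian group is normal

Yes, normal subgroup


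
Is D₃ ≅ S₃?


Comparing D₃ and S₃:
Both are the unique non-abelian group of order 6

Yes, D₃ ≅ S₃


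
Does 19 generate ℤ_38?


g generates ℤ_n iff gcd(g, n) = 1
gcd(19, 38) = 19
Since gcd = 19 ≠ 1, ⟨19⟩ has order 2 < 38, so 19 is not a generator.

No, 19 does not generate ℤ_38


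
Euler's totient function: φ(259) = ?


Factor n: 259 = 7 × 37
φ(n) = n · ∏(1 - 1/p) over distinct primes p | n
φ(259) = 259 · (1 - 1/7) · (1 - 1/37) = 216

φ(259) = 216


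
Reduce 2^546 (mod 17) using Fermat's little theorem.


Fermat's little theorem: if p is prime and gcd(a,p)=1, then a^(p-1) ≡ 1 (mod p)
p = 17 is prime, gcd(2,17) = 1
Reduce exponent: 546 mod 16 = 2
So 2^546 ≡ 2^2 (mod 17)
2^2 mod 17 = 4

2^546 ≡ 4 (mod 17)


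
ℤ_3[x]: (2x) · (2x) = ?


Expand and collect like terms; reduce coefficients mod 3:
x^0: 0·0 = 0 ≡ 0 (mod 3)
x^1: 0·2 + 2·0 = 0 ≡ 0 (mod 3)
x^2: 2·2 = 4 ≡ 1 (mod 3)
Result: x^2

f · g = x^2


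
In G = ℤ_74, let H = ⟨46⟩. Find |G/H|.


|⟨46⟩| = n / gcd(46, 74) = 74 / 2 = 37
H is normal (ℤ_74 is abelian).
|G/H| = |G| / |H| = 74 / 37 = 2

|G/H| = 2


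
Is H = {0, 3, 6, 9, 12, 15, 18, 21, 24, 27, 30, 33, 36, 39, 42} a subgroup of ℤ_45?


Subgroup test for H = {0, 3, 6, 9, 12, 15, 18, 21, 24, 27, 30, 33, 36, 39, 42} in (ℤ_45, +):
(1) 0 ∈ H? Yes
(2) Closure: for all a,b ∈ H, (a+b) mod 45 ∈ H? Yes
(3) Inverses: for all a ∈ H, -a mod 45 ∈ H? Yes

Yes, H is a subgroup of ℤ_45


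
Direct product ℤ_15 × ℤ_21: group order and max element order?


|ℤ_15 × ℤ_21| = 15 × 21 = 315
Max element order = lcm(15,21) = 105
Cyclic? No (gcd=3)

|ℤ_15×ℤ_21| = 315, max element order = 105


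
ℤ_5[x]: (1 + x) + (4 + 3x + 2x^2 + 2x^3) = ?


Add coefficients mod 5:
x^0: 1 + 4 = 0 (mod 5)
x^1: 1 + 3 = 4 (mod 5)
x^2: 0 + 2 = 2 (mod 5)
x^3: 0 + 2 = 2 (mod 5)
Result: 4x + 2x^2 + 2x^3

f + g = 4x + 2x^2 + 2x^3


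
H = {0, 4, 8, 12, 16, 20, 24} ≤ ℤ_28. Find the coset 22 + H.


22 + H = {22 + h (mod 28) : h ∈ H}
22+0=22, 22+4=26, 22+8=2, 22+12=6, 22+16=10, 22+20=14, 22+24=18
22 + H = {2, 6, 10, 14, 18, 22, 26} = 2 + H

22 + H = {2, 6, 10, 14, 18, 22, 26}


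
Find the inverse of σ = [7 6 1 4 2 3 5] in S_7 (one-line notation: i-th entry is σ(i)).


To find σ⁻¹, swap domain and range:
σ(1) = 7 → σ⁻¹(7) = 1
σ(2) = 6 → σ⁻¹(6) = 2
σ(3) = 1 → σ⁻¹(1) = 3
σ(4) = 4 → σ⁻¹(4) = 4
σ(5) = 2 → σ⁻¹(2) = 5
σ(6) = 3 → σ⁻¹(3) = 6
σ(7) = 5 → σ⁻¹(5) = 7

σ⁻¹ = [3 5 6 4 7 2 1]


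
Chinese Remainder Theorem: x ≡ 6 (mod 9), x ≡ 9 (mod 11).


m₁ = 9, m₂ = 11, gcd = 1, so CRT applies. M = m₁·m₂ = 99
Let M₁ = M/m₁ = 11, M₂ = M/m₂ = 9
Find y₁ ≡ M₁⁻¹ (mod m₁): 11⁻¹ ≡ 5 (mod 9)
Find y₂ ≡ M₂⁻¹ (mod m₂): 9⁻¹ ≡ 5 (mod 11)
x = a₁·M₁·y₁ + a₂·M₂·y₂ = 6·11·5 + 9·9·5 = 735
Reduce mod 99: x ≡ 42
Check: 42 mod 9 = 6 ✓, 42 mod 11 = 9 ✓

x ≡ 42 (mod 99)


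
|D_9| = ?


|D_n| = 2n (n rotations and n reflections)
|D_9| = 2×9 = 18

|D_9| = 18


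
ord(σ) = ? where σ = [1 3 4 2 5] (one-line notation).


Cycle decomposition: (2 3 4)
Cycle lengths: 3
Order = lcm(3) = 3

ord(σ) = 3


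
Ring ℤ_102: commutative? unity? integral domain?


ℤ_102 is a commutative ring with unity 1; 102 = 2×51 is composite, so 2·51 ≡ 0 gives zero divisors (not an integral domain)
Commutative: Yes
Integral domain: No
Has unity: Yes

ℤ_102: Commutative=Yes, Unity=Yes


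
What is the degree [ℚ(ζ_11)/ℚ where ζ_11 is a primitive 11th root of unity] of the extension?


[ℚ(ζ_n):ℚ] = deg Φ_n(x) = φ(n). Here φ(11) = 10

[ℚ(ζ_11)/ℚ where ζ_11 is a primitive 11th root of unity] = 10


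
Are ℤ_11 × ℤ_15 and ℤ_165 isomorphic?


Comparing ℤ_11 × ℤ_15 and ℤ_165:
gcd(11,15) = 1, so ℤ_11 × ℤ_15 ≅ ℤ_165 (CRT)

Yes, ℤ_11 × ℤ_15 ≅ ℤ_165


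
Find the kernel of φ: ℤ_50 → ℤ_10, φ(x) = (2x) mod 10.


Kernel = preimage of identity
ker(φ) = {x ∈ ℤ_50 : 2x ≡ 0 (mod 10)}. Since 10 | 50, φ is well-defined. The kernel is the cyclic subgroup ⟨5⟩ of ℤ_50 (order 10), i.e. {0, 5, 10, 15, 20, 25, 30, 35, 40, 45}

ker(φ) = {0, 5, 10, 15, 20, 25, 30, 35, 40, 45}


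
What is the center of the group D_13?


Z(G) = {g ∈ G | gx = xg for all x ∈ G}
For odd n, Z(D_n) = {e}: no nontrivial rotation commutes with all reflections

Z(D_13) = {e}


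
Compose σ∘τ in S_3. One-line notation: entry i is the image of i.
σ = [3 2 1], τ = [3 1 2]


σ∘τ: apply τ first, then σ
1 →τ 3 →σ 1
2 →τ 1 →σ 3
3 →τ 2 →σ 2

σ∘τ = [1 3 2]


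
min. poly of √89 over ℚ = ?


√89 satisfies x² - 89 = 0, irreducible over ℚ since 89 is squarefree

Minimal polynomial: x² - 89


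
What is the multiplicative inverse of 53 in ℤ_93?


Use the extended Euclidean algorithm to write 1 = 53·s + 93·t; then s mod 93 is the inverse.
Euclidean algorithm:
  53 = 0·93 + 53
  93 = 1·53 + 40
  53 = 1·40 + 13
  40 = 3·13 + 1
  13 = 13·1 + 0
gcd(53,93) = 1
Back-substitution gives: 53·(-7) + 93·(4) = 1
So 53⁻¹ ≡ -7 ≡ 86 (mod 93)
Check: 53 × 86 = 4558 ≡ 1 (mod 93) ✓

53⁻¹ ≡ 86 (mod 93)


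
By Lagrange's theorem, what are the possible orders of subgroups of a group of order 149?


Lagrange's theorem: |H| divides |G|
|G| = 149
Divisors of 149: 1, 149

Possible subgroup orders: {1, 149}


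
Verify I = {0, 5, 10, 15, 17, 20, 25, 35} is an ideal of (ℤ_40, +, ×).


Check ideal conditions for I = {0, 5, 10, 15, 17, 20, 25, 35} in ℤ_40:
(1) I is an additive subgroup? No
(2) For r ∈ ℤ_40 and a ∈ I: r·a ∈ I? No  [counterexample: r=2, a=15, r·a mod 40 = 30 ∉ I]

No, I is not an ideal of ℤ_40


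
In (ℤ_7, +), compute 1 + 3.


Operation: addition mod 7
1 + 3 = (a + b) mod 7 with a = 1, b = 3

1 + 3 = 4


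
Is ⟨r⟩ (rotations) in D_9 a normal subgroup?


H = ⟨r⟩ (rotations) in D_9
The rotation subgroup ⟨r⟩ has index 2 in D_9, so it is normal

Yes, normal subgroup


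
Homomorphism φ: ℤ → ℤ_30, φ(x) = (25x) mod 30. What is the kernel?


Kernel = preimage of identity
ker(φ) = {x ∈ ℤ : 25x ≡ 0 (mod 30)}. gcd(25,30) = 5, so 25x ≡ 0 (mod 30) ⟺ x ≡ 0 (mod 30/5 = 6). Hence ker(φ) = 6ℤ

ker(φ) = 6ℤ


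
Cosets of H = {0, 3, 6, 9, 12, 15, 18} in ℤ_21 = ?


H = {0, 3, 6, 9, 12, 15, 18}, |H| = 7
Number of cosets = |G|/|H| = 21/7 = 3
0 + H = {0, 3, 6, 9, 12, 15, 18}
1 + H = {1, 4, 7, 10, 13, 16, 19}
2 + H = {2, 5, 8, 11, 14, 17, 20}

Cosets: 0+H={0,3,6,9,12,15,18}; 1+H={1,4,7,10,13,16,19}; 2+H={2,5,8,11,14,17,20}


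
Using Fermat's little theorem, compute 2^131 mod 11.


Fermat's little theorem: if p is prime and gcd(a,p)=1, then a^(p-1) ≡ 1 (mod p)
p = 11 is prime, gcd(2,11) = 1
Reduce exponent: 131 mod 10 = 1
So 2^131 ≡ 2^1 (mod 11)
2^1 mod 11 = 2

2^131 ≡ 2 (mod 11)


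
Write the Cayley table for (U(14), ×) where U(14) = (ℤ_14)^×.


Elements: {1, 3, 5, 9, 11, 13}
Operation: multiplication mod 14
Entry (a, b) = (a × b) mod 14

Cayley table:
   |  1 |  3 |  5 |  9 | 11 | 13
 1 |  1 |  3 |  5 |  9 | 11 | 13
 3 |  3 |  9 |  1 | 13 |  5 | 11
 5 |  5 |  1 | 11 |  3 | 13 |  9
 9 |  9 | 13 |  3 | 11 |  1 |  5
11 | 11 |  5 | 13 |  1 |  9 |  3
13 | 13 | 11 |  9 |  5 |  3 |  1


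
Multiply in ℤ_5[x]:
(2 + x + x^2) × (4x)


Expand and collect like terms; reduce coefficients mod 5:
x^0: 2·0 = 0 ≡ 0 (mod 5)
x^1: 2·4 + 1·0 = 8 ≡ 3 (mod 5)
x^2: 1·4 + 1·0 = 4 ≡ 4 (mod 5)
x^3: 1·4 = 4 ≡ 4 (mod 5)
Result: 3x + 4x^2 + 4x^3

f · g = 3x + 4x^2 + 4x^3


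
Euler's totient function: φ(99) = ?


Factor n: 99 = 3^2 × 11
φ(n) = n · ∏(1 - 1/p) over distinct primes p | n
φ(99) = 99 · (1 - 1/3) · (1 - 1/11) = 60

φ(99) = 60


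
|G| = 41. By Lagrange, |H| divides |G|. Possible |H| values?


Lagrange's theorem: |H| divides |G|
|G| = 41
Divisors of 41: 1, 41

Possible subgroup orders: {1, 41}


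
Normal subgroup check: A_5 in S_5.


H = A_5 in S_5
A_5 has index 2 in S_5, and every subgroup of index 2 is normal

Yes, normal subgroup


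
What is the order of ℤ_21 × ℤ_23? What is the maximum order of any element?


|ℤ_21 × ℤ_23| = 21 × 23 = 483
Max element order = lcm(21,23) = 483
Cyclic? Yes (gcd=1)

|ℤ_21×ℤ_23| = 483, max element order = 483


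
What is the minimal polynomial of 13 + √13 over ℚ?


Let α = 13 + √13. Then α - 13 = √13, so (α - 13)² = 13, giving α² - 26α + 156 = 0. Degree 2 and α ∉ ℚ, so this is the minimal polynomial.

Minimal polynomial: x² - 26x + 156


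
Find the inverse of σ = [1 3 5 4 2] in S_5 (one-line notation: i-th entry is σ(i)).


To find σ⁻¹, swap domain and range:
σ(1) = 1 → σ⁻¹(1) = 1
σ(2) = 3 → σ⁻¹(3) = 2
σ(3) = 5 → σ⁻¹(5) = 3
σ(4) = 4 → σ⁻¹(4) = 4
σ(5) = 2 → σ⁻¹(2) = 5

σ⁻¹ = [1 5 2 4 3]


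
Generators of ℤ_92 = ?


g generates ℤ_n iff gcd(g,n) = 1
Prime factors of 92: 2, 23
Generators are g ∈ {1,...,91} not divisible by any of these primes.
Generators: {1, 3, 5, 7, 9, 11, 13, 15, 17, 19, 21, 25, 27, 29, 31, 33, 35, 37, 39, 41, 43, 45, 47, 49, 51, 53, 55, 57, 59, 61, 63, 65, 67, 71, 73, 75, 77, 79, 81, 83, 85, 87, 89, 91}
Number of generators = φ(92) = 44

Generators of ℤ_92 = {1, 3, 5, 7, 9, 11, 13, 15, 17, 19, 21, 25, 27, 29, 31, 33, 35, 37, 39, 41, 43, 45, 47, 49, 51, 53, 55, 57, 59, 61, 63, 65, 67, 71, 73, 75, 77, 79, 81, 83, 85, 87, 89, 91}


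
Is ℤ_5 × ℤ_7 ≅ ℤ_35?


Comparing ℤ_5 × ℤ_7 and ℤ_35:
gcd(5,7) = 1, so ℤ_5 × ℤ_7 ≅ ℤ_35 (CRT)

Yes, ℤ_5 × ℤ_7 ≅ ℤ_35


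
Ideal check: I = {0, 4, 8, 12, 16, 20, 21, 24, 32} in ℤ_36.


Check ideal conditions for I = {0, 4, 8, 12, 16, 20, 21, 24, 32} in ℤ_36:
(1) I is an additive subgroup? No
(2) For r ∈ ℤ_36 and a ∈ I: r·a ∈ I? No  [counterexample: r=2, a=21, r·a mod 36 = 6 ∉ I]

No, I is not an ideal of ℤ_36


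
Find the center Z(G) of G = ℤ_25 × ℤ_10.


Z(G) = {g ∈ G | gx = xg for all x ∈ G}
Direct product of abelian groups is abelian, so Z(G) = G

Z(ℤ_25 × ℤ_10) = ℤ_25 × ℤ_10


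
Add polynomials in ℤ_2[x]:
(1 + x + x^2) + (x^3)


Add coefficients mod 2:
x^0: 1 + 0 = 1 (mod 2)
x^1: 1 + 0 = 1 (mod 2)
x^2: 1 + 0 = 1 (mod 2)
x^3: 0 + 1 = 1 (mod 2)
Result: 1 + x + x^2 + x^3

f + g = 1 + x + x^2 + x^3


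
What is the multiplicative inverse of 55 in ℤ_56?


Use the extended Euclidean algorithm to write 1 = 55·s + 56·t; then s mod 56 is the inverse.
Euclidean algorithm:
  55 = 0·56 + 55
  56 = 1·55 + 1
  55 = 55·1 + 0
gcd(55,56) = 1
Back-substitution gives: 55·(-1) + 56·(1) = 1
So 55⁻¹ ≡ -1 ≡ 55 (mod 56)
Check: 55 × 55 = 3025 ≡ 1 (mod 56) ✓

55⁻¹ ≡ 55 (mod 56)


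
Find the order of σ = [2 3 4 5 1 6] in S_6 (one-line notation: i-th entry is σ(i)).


Cycle decomposition: (1 2 3 4 5)
Cycle lengths: 5
Order = lcm(5) = 5

ord(σ) = 5


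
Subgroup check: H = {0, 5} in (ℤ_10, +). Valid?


Subgroup test for H = {0, 5} in (ℤ_10, +):
(1) 0 ∈ H? Yes
(2) Closure: for all a,b ∈ H, (a+b) mod 10 ∈ H? Yes
(3) Inverses: for all a ∈ H, -a mod 10 ∈ H? Yes

Yes, H is a subgroup of ℤ_10


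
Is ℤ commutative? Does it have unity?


integers form a commutative ring with unity 1; no zero divisors
Commutative: Yes
Integral domain: Yes
Has unity: Yes

ℤ: Commutative=Yes, Unity=Yes


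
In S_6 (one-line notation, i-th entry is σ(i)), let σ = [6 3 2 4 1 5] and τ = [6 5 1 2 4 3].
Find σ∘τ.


σ∘τ: apply τ first, then σ
1 →τ 6 →σ 5
2 →τ 5 →σ 1
3 →τ 1 →σ 6
4 →τ 2 →σ 3
5 →τ 4 →σ 4
6 →τ 3 →σ 2

σ∘τ = [5 1 6 3 4 2]


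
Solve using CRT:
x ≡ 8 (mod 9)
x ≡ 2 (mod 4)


m₁ = 9, m₂ = 4, gcd = 1, so CRT applies. M = m₁·m₂ = 36
Let M₁ = M/m₁ = 4, M₂ = M/m₂ = 9
Find y₁ ≡ M₁⁻¹ (mod m₁): 4⁻¹ ≡ 7 (mod 9)
Find y₂ ≡ M₂⁻¹ (mod m₂): 9⁻¹ ≡ 1 (mod 4)
x = a₁·M₁·y₁ + a₂·M₂·y₂ = 8·4·7 + 2·9·1 = 242
Reduce mod 36: x ≡ 26
Check: 26 mod 9 = 8 ✓, 26 mod 4 = 2 ✓

x ≡ 26 (mod 36)


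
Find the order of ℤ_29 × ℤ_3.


|A × B| = |A| · |B|
|ℤ_29 × ℤ_3| = 29 × 3 = 87

|ℤ_29 × ℤ_3| = 87


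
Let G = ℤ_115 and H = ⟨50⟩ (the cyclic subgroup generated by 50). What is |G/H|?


|⟨50⟩| = n / gcd(50, 115) = 115 / 5 = 23
H is normal (ℤ_115 is abelian).
|G/H| = |G| / |H| = 115 / 23 = 5

|G/H| = 5


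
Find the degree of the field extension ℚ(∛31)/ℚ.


∛31 has minimal polynomial x³ - 31 (irreducible over ℚ since 31 is not a perfect cube)

[ℚ(∛31)/ℚ] = 3


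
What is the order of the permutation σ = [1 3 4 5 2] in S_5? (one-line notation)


Cycle decomposition: (2 3 4 5)
Cycle lengths: 4
Order = lcm(4) = 4

ord(σ) = 4


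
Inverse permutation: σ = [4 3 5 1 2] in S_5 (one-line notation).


To find σ⁻¹, swap domain and range:
σ(1) = 4 → σ⁻¹(4) = 1
σ(2) = 3 → σ⁻¹(3) = 2
σ(3) = 5 → σ⁻¹(5) = 3
σ(4) = 1 → σ⁻¹(1) = 4
σ(5) = 2 → σ⁻¹(2) = 5

σ⁻¹ = [4 5 2 1 3]


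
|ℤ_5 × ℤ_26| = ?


|A × B| = |A| · |B|
|ℤ_5 × ℤ_26| = 5 × 26 = 130

|ℤ_5 × ℤ_26| = 130


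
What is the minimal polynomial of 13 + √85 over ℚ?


Let α = 13 + √85. Then α - 13 = √85, so (α - 13)² = 85, giving α² - 26α + 84 = 0. Degree 2 and α ∉ ℚ, so this is the minimal polynomial.

Minimal polynomial: x² - 26x + 84


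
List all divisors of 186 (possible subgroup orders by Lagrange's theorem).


Lagrange's theorem: |H| divides |G|
|G| = 186
Divisors of 186: 1, 2, 3, 6, 31, 62, 93, 186

Possible subgroup orders: {1, 2, 3, 6, 31, 62, 93, 186}


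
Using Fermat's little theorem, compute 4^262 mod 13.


Fermat's little theorem: if p is prime and gcd(a,p)=1, then a^(p-1) ≡ 1 (mod p)
p = 13 is prime, gcd(4,13) = 1
Reduce exponent: 262 mod 12 = 10
So 4^262 ≡ 4^10 (mod 13)
4^10 mod 13 = 9

4^262 ≡ 9 (mod 13)


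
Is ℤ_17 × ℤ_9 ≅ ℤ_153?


Comparing ℤ_17 × ℤ_9 and ℤ_153:
gcd(17,9) = 1, so ℤ_17 × ℤ_9 ≅ ℤ_153 (CRT)

Yes, ℤ_17 × ℤ_9 ≅ ℤ_153


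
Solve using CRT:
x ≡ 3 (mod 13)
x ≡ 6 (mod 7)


m₁ = 13, m₂ = 7, gcd = 1, so CRT applies. M = m₁·m₂ = 91
Let M₁ = M/m₁ = 7, M₂ = M/m₂ = 13
Find y₁ ≡ M₁⁻¹ (mod m₁): 7⁻¹ ≡ 2 (mod 13)
Find y₂ ≡ M₂⁻¹ (mod m₂): 13⁻¹ ≡ 6 (mod 7)
x = a₁·M₁·y₁ + a₂·M₂·y₂ = 3·7·2 + 6·13·6 = 510
Reduce mod 91: x ≡ 55
Check: 55 mod 13 = 3 ✓, 55 mod 7 = 6 ✓

x ≡ 55 (mod 91)


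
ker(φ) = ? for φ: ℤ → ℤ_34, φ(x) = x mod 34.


Kernel = preimage of identity
ker(φ) = {x ∈ ℤ : x ≡ 0 (mod 34)} = 34ℤ = {0, ±34, ±68, ...}

ker(φ) = 34ℤ


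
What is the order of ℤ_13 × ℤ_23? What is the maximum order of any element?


|ℤ_13 × ℤ_23| = 13 × 23 = 299
Max element order = lcm(13,23) = 299
Cyclic? Yes (gcd=1)

|ℤ_13×ℤ_23| = 299, max element order = 299


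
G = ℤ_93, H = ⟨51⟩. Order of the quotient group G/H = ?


|⟨51⟩| = n / gcd(51, 93) = 93 / 3 = 31
H is normal (ℤ_93 is abelian).
|G/H| = |G| / |H| = 93 / 31 = 3

|G/H| = 3


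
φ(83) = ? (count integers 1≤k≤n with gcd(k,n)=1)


Factor n: 83 = 83
φ(n) = n · ∏(1 - 1/p) over distinct primes p | n
φ(83) = 83 · (1 - 1/83) = 82

φ(83) = 82


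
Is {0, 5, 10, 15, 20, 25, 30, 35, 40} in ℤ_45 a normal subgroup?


H = {0, 5, 10, 15, 20, 25, 30, 35, 40} in ℤ_45
ℤ_45 is abelian; every subgroup of an abelian group is normal

Yes, normal subgroup


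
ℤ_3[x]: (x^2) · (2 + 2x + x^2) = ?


Expand and collect like terms; reduce coefficients mod 3:
x^0: 0·2 = 0 ≡ 0 (mod 3)
x^1: 0·2 + 0·2 = 0 ≡ 0 (mod 3)
x^2: 0·1 + 0·2 + 1·2 = 2 ≡ 2 (mod 3)
x^3: 0·1 + 1·2 = 2 ≡ 2 (mod 3)
x^4: 1·1 = 1 ≡ 1 (mod 3)
Result: 2x^2 + 2x^3 + x^4

f · g = 2x^2 + 2x^3 + x^4


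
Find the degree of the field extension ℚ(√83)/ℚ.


√83 has minimal polynomial x² - 83 (irreducible over ℚ since 83 is squarefree)

[ℚ(√83)/ℚ] = 2


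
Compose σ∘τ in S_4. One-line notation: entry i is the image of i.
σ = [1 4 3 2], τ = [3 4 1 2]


σ∘τ: apply τ first, then σ
1 →τ 3 →σ 3
2 →τ 4 →σ 2
3 →τ 1 →σ 1
4 →τ 2 →σ 4

σ∘τ = [3 2 1 4]


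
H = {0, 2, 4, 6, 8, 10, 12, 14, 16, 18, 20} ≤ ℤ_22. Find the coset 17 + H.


17 + H = {17 + h (mod 22) : h ∈ H}
17+0=17, 17+2=19, 17+4=21, 17+6=1, 17+8=3, 17+10=5, 17+12=7, 17+14=9, 17+16=11, 17+18=13, 17+20=15
17 + H = {1, 3, 5, 7, 9, 11, 13, 15, 17, 19, 21} = 1 + H

17 + H = {1, 3, 5, 7, 9, 11, 13, 15, 17, 19, 21}


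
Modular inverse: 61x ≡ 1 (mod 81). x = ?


Use the extended Euclidean algorithm to write 1 = 61·s + 81·t; then s mod 81 is the inverse.
Euclidean algorithm:
  61 = 0·81 + 61
  81 = 1·61 + 20
  61 = 3·20 + 1
  20 = 20·1 + 0
gcd(61,81) = 1
Back-substitution gives: 61·(4) + 81·(-3) = 1
So 61⁻¹ ≡ 4 ≡ 4 (mod 81)
Check: 61 × 4 = 244 ≡ 1 (mod 81) ✓

61⁻¹ ≡ 4 (mod 81)


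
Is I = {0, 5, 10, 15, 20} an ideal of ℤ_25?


Check ideal conditions for I = {0, 5, 10, 15, 20} in ℤ_25:
(1) I is an additive subgroup? Yes
(2) For r ∈ ℤ_25 and a ∈ I: r·a ∈ I? Yes

Yes, I is an ideal of ℤ_25


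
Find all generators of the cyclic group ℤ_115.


g generates ℤ_n iff gcd(g,n) = 1
Prime factors of 115: 5, 23
Generators are g ∈ {1,...,114} not divisible by any of these primes.
Generators: {1, 2, 3, 4, 6, 7, 8, 9, 11, 12, 13, 14, 16, 17, 18, 19, 21, 22, 24, 26, 27, 28, 29, 31, 32, 33, 34, 36, 37, 38, 39, 41, 42, 43, 44, 47, 48, 49, 51, 52, 53, 54, 56, 57, 58, 59, 61, 62, 63, 64, 66, 67, 68, 71, 72, 73, 74, 76, 77, 78, 79, 81, 82, 83, 84, 86, 87, 88, 89, 91, 93, 94, 96, 97, 98, 99, 101, 102, 103, 104, 106, 107, 108, 109, 111, 112, 113, 114}
Number of generators = φ(115) = 88

Generators of ℤ_115 = {1, 2, 3, 4, 6, 7, 8, 9, 11, 12, 13, 14, 16, 17, 18, 19, 21, 22, 24, 26, 27, 28, 29, 31, 32, 33, 34, 36, 37, 38, 39, 41, 42, 43, 44, 47, 48, 49, 51, 52, 53, 54, 56, 57, 58, 59, 61, 62, 63, 64, 66, 67, 68, 71, 72, 73, 74, 76, 77, 78, 79, 81, 82, 83, 84, 86, 87, 88, 89, 91, 93, 94, 96, 97, 98, 99, 101, 102, 103, 104, 106, 107, 108, 109, 111, 112, 113, 114}


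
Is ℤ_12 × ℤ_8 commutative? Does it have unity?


Direct product ring; commutative with unity (1,1); but (1,0)·(0,1) = (0,0) gives zero divisors, so not an integral domain
Commutative: Yes
Integral domain: No
Has unity: Yes

ℤ_12 × ℤ_8: Commutative=Yes, Unity=Yes


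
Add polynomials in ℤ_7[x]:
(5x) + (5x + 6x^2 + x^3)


Add coefficients mod 7:
x^0: 0 + 0 = 0 (mod 7)
x^1: 5 + 5 = 3 (mod 7)
x^2: 0 + 6 = 6 (mod 7)
x^3: 0 + 1 = 1 (mod 7)
Result: 3x + 6x^2 + x^3

f + g = 3x + 6x^2 + x^3


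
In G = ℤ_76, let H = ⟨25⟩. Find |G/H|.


|⟨25⟩| = n / gcd(25, 76) = 76 / 1 = 76
H is normal (ℤ_76 is abelian).
|G/H| = |G| / |H| = 76 / 76 = 1

|G/H| = 1


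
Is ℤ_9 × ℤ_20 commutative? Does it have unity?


Direct product ring; commutative with unity (1,1); but (1,0)·(0,1) = (0,0) gives zero divisors, so not an integral domain
Commutative: Yes
Integral domain: No
Has unity: Yes

ℤ_9 × ℤ_20: Commutative=Yes, Unity=Yes


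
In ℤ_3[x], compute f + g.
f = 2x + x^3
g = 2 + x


Add coefficients mod 3:
x^0: 0 + 2 = 2 (mod 3)
x^1: 2 + 1 = 0 (mod 3)
x^2: 0 + 0 = 0 (mod 3)
x^3: 1 + 0 = 1 (mod 3)
Result: 2 + x^3

f + g = 2 + x^3


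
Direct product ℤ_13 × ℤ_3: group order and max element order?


|ℤ_13 × ℤ_3| = 13 × 3 = 39
Max element order = lcm(13,3) = 39
Cyclic? Yes (gcd=1)

|ℤ_13×ℤ_3| = 39, max element order = 39


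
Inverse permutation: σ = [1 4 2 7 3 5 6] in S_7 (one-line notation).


To find σ⁻¹, swap domain and range:
σ(1) = 1 → σ⁻¹(1) = 1
σ(2) = 4 → σ⁻¹(4) = 2
σ(3) = 2 → σ⁻¹(2) = 3
σ(4) = 7 → σ⁻¹(7) = 4
σ(5) = 3 → σ⁻¹(3) = 5
σ(6) = 5 → σ⁻¹(5) = 6
σ(7) = 6 → σ⁻¹(6) = 7

σ⁻¹ = [1 3 5 2 6 7 4]


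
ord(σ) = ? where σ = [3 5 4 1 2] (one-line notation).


Cycle decomposition: (1 3 4) (2 5)
Cycle lengths: 3, 2
Order = lcm(3, 2) = 6

ord(σ) = 6


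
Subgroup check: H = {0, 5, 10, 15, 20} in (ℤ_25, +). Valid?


Subgroup test for H = {0, 5, 10, 15, 20} in (ℤ_25, +):
(1) 0 ∈ H? Yes
(2) Closure: for all a,b ∈ H, (a+b) mod 25 ∈ H? Yes
(3) Inverses: for all a ∈ H, -a mod 25 ∈ H? Yes

Yes, H is a subgroup of ℤ_25


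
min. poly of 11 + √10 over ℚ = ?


Let α = 11 + √10. Then α - 11 = √10, so (α - 11)² = 10, giving α² - 22α + 111 = 0. Degree 2 and α ∉ ℚ, so this is the minimal polynomial.

Minimal polynomial: x² - 22x + 111


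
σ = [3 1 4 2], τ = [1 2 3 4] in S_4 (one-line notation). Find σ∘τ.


σ∘τ: apply τ first, then σ
1 →τ 1 →σ 3
2 →τ 2 →σ 1
3 →τ 3 →σ 4
4 →τ 4 →σ 2

σ∘τ = [3 1 4 2]


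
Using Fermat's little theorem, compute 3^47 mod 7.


Fermat's little theorem: if p is prime and gcd(a,p)=1, then a^(p-1) ≡ 1 (mod p)
p = 7 is prime, gcd(3,7) = 1
Reduce exponent: 47 mod 6 = 5
So 3^47 ≡ 3^5 (mod 7)
3^5 mod 7 = 5

3^47 ≡ 5 (mod 7)


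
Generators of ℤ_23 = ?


g generates ℤ_n iff gcd(g,n) = 1
Prime factors of 23: 23
Generators are g ∈ {1,...,22} not divisible by any of these primes.
Generators: {1, 2, 3, 4, 5, 6, 7, 8, 9, 10, 11, 12, 13, 14, 15, 16, 17, 18, 19, 20, 21, 22}
Number of generators = φ(23) = 22

Generators of ℤ_23 = {1, 2, 3, 4, 5, 6, 7, 8, 9, 10, 11, 12, 13, 14, 15, 16, 17, 18, 19, 20, 21, 22}


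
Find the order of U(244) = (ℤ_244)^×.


U(n) is the group of units mod n; |U(n)| = φ(n)
|U(244)| = φ(244) = 120

|U(244) = (ℤ_244)^×| = 120


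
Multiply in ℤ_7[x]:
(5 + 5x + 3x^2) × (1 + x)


Expand and collect like terms; reduce coefficients mod 7:
x^0: 5·1 = 5 ≡ 5 (mod 7)
x^1: 5·1 + 5·1 = 10 ≡ 3 (mod 7)
x^2: 5·1 + 3·1 = 8 ≡ 1 (mod 7)
x^3: 3·1 = 3 ≡ 3 (mod 7)
Result: 5 + 3x + x^2 + 3x^3

f · g = 5 + 3x + x^2 + 3x^3


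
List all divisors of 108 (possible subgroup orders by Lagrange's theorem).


Lagrange's theorem: |H| divides |G|
|G| = 108
Divisors of 108: 1, 2, 3, 4, 6, 9, 12, 18, 27, 36, 54, 108

Possible subgroup orders: {1, 2, 3, 4, 6, 9, 12, 18, 27, 36, 54, 108}


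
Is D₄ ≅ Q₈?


Comparing D₄ and Q₈:
D₄ has 5 elements of order 2; Q₈ has only 1

No, D₄ ≇ Q₈


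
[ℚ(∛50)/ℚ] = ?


∛50 has minimal polynomial x³ - 50 (irreducible over ℚ since 50 is not a perfect cube)

[ℚ(∛50)/ℚ] = 3


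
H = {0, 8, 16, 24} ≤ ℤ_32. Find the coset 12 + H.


12 + H = {12 + h (mod 32) : h ∈ H}
12+0=12, 12+8=20, 12+16=28, 12+24=4
12 + H = {4, 12, 20, 28} = 4 + H

12 + H = {4, 12, 20, 28}


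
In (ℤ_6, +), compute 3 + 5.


Operation: addition mod 6
3 + 5 = (a + b) mod 6 with a = 3, b = 5

3 + 5 = 2


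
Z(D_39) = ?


Z(G) = {g ∈ G | gx = xg for all x ∈ G}
For odd n, Z(D_n) = {e}: no nontrivial rotation commutes with all reflections

Z(D_39) = {e}


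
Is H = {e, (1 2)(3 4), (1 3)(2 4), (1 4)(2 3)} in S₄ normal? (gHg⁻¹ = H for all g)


H = {e, (1 2)(3 4), (1 3)(2 4), (1 4)(2 3)} in S₄
This is the Klein four-group V₄; it is normal in S₄ (it is a union of conjugacy classes)

Yes, normal subgroup


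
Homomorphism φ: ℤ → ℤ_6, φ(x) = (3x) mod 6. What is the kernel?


Kernel = preimage of identity
ker(φ) = {x ∈ ℤ : 3x ≡ 0 (mod 6)}. gcd(3,6) = 3, so 3x ≡ 0 (mod 6) ⟺ x ≡ 0 (mod 6/3 = 2). Hence ker(φ) = 2ℤ

ker(φ) = 2ℤ


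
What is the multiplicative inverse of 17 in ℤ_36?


Use the extended Euclidean algorithm to write 1 = 17·s + 36·t; then s mod 36 is the inverse.
Euclidean algorithm:
  17 = 0·36 + 17
  36 = 2·17 + 2
  17 = 8·2 + 1
  2 = 2·1 + 0
gcd(17,36) = 1
Back-substitution gives: 17·(17) + 36·(-8) = 1
So 17⁻¹ ≡ 17 ≡ 17 (mod 36)
Check: 17 × 17 = 289 ≡ 1 (mod 36) ✓

17⁻¹ ≡ 17 (mod 36)


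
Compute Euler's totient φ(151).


Factor n: 151 = 151
φ(n) = n · ∏(1 - 1/p) over distinct primes p | n
φ(151) = 151 · (1 - 1/151) = 150

φ(151) = 150


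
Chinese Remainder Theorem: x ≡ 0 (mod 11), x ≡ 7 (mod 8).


m₁ = 11, m₂ = 8, gcd = 1, so CRT applies. M = m₁·m₂ = 88
Let M₁ = M/m₁ = 8, M₂ = M/m₂ = 11
Find y₁ ≡ M₁⁻¹ (mod m₁): 8⁻¹ ≡ 7 (mod 11)
Find y₂ ≡ M₂⁻¹ (mod m₂): 11⁻¹ ≡ 3 (mod 8)
x = a₁·M₁·y₁ + a₂·M₂·y₂ = 0·8·7 + 7·11·3 = 231
Reduce mod 88: x ≡ 55
Check: 55 mod 11 = 0 ✓, 55 mod 8 = 7 ✓

x ≡ 55 (mod 88)


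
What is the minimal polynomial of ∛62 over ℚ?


∛62 satisfies x³ - 62 = 0, irreducible over ℚ (no rational root; 62 is not a perfect cube)

Minimal polynomial: x³ - 62


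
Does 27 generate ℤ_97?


g generates ℤ_n iff gcd(g, n) = 1
gcd(27, 97) = 1
Since gcd = 1, 27 is a generator.

Yes, 27 generates ℤ_97


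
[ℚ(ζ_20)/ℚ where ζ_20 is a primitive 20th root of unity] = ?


[ℚ(ζ_n):ℚ] = deg Φ_n(x) = φ(n). Here φ(20) = 8

[ℚ(ζ_20)/ℚ where ζ_20 is a primitive 20th root of unity] = 8


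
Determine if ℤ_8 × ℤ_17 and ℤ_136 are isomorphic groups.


Comparing ℤ_8 × ℤ_17 and ℤ_136:
gcd(8,17) = 1, so ℤ_8 × ℤ_17 ≅ ℤ_136 (CRT)

Yes, ℤ_8 × ℤ_17 ≅ ℤ_136


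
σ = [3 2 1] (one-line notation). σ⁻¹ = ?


To find σ⁻¹, swap domain and range:
σ(1) = 3 → σ⁻¹(3) = 1
σ(2) = 2 → σ⁻¹(2) = 2
σ(3) = 1 → σ⁻¹(1) = 3

σ⁻¹ = [3 2 1]


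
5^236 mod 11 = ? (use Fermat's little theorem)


Fermat's little theorem: if p is prime and gcd(a,p)=1, then a^(p-1) ≡ 1 (mod p)
p = 11 is prime, gcd(5,11) = 1
Reduce exponent: 236 mod 10 = 6
So 5^236 ≡ 5^6 (mod 11)
5^6 mod 11 = 5

5^236 ≡ 5 (mod 11)


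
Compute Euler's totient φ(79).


Factor n: 79 = 79
φ(n) = n · ∏(1 - 1/p) over distinct primes p | n
φ(79) = 79 · (1 - 1/79) = 78

φ(79) = 78


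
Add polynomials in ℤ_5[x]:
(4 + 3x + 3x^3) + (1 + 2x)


Add coefficients mod 5:
x^0: 4 + 1 = 0 (mod 5)
x^1: 3 + 2 = 0 (mod 5)
x^2: 0 + 0 = 0 (mod 5)
x^3: 3 + 0 = 3 (mod 5)
Result: 3x^3

f + g = 3x^3


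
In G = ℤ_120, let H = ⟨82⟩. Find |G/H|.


|⟨82⟩| = n / gcd(82, 120) = 120 / 2 = 60
H is normal (ℤ_120 is abelian).
|G/H| = |G| / |H| = 120 / 60 = 2

|G/H| = 2


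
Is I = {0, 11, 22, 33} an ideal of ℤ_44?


Check ideal conditions for I = {0, 11, 22, 33} in ℤ_44:
(1) I is an additive subgroup? Yes
(2) For r ∈ ℤ_44 and a ∈ I: r·a ∈ I? Yes

Yes, I is an ideal of ℤ_44


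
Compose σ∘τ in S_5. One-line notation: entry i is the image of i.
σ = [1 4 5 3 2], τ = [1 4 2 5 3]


σ∘τ: apply τ first, then σ
1 →τ 1 →σ 1
2 →τ 4 →σ 3
3 →τ 2 →σ 4
4 →τ 5 →σ 2
5 →τ 3 →σ 5

σ∘τ = [1 3 4 2 5]


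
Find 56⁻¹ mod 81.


Use the extended Euclidean algorithm to write 1 = 56·s + 81·t; then s mod 81 is the inverse.
Euclidean algorithm:
  56 = 0·81 + 56
  81 = 1·56 + 25
  56 = 2·25 + 6
  25 = 4·6 + 1
  6 = 6·1 + 0
gcd(56,81) = 1
Back-substitution gives: 56·(-13) + 81·(9) = 1
So 56⁻¹ ≡ -13 ≡ 68 (mod 81)
Check: 56 × 68 = 3808 ≡ 1 (mod 81) ✓

56⁻¹ ≡ 68 (mod 81)


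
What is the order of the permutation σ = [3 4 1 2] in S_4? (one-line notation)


Cycle decomposition: (1 3) (2 4)
Cycle lengths: 2, 2
Order = lcm(2, 2) = 2

ord(σ) = 2


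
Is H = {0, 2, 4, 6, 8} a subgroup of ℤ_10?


Subgroup test for H = {0, 2, 4, 6, 8} in (ℤ_10, +):
(1) 0 ∈ H? Yes
(2) Closure: for all a,b ∈ H, (a+b) mod 10 ∈ H? Yes
(3) Inverses: for all a ∈ H, -a mod 10 ∈ H? Yes

Yes, H is a subgroup of ℤ_10


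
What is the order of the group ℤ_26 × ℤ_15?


|A × B| = |A| · |B|
|ℤ_26 × ℤ_15| = 26 × 15 = 390

|ℤ_26 × ℤ_15| = 390


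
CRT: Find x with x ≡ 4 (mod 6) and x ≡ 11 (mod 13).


m₁ = 6, m₂ = 13, gcd = 1, so CRT applies. M = m₁·m₂ = 78
Let M₁ = M/m₁ = 13, M₂ = M/m₂ = 6
Find y₁ ≡ M₁⁻¹ (mod m₁): 13⁻¹ ≡ 1 (mod 6)
Find y₂ ≡ M₂⁻¹ (mod m₂): 6⁻¹ ≡ 11 (mod 13)
x = a₁·M₁·y₁ + a₂·M₂·y₂ = 4·13·1 + 11·6·11 = 778
Reduce mod 78: x ≡ 76
Check: 76 mod 6 = 4 ✓, 76 mod 13 = 11 ✓

x ≡ 76 (mod 78)


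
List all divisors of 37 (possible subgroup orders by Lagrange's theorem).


Lagrange's theorem: |H| divides |G|
|G| = 37
Divisors of 37: 1, 37

Possible subgroup orders: {1, 37}


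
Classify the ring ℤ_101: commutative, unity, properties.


ℤ_101 is a commutative ring with unity 1; 101 is prime, so ℤ_101 is a field (hence an integral domain)
Commutative: Yes
Integral domain: Yes
Has unity: Yes

ℤ_101: Commutative=Yes, Unity=Yes


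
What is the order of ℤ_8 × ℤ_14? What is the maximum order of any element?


|ℤ_8 × ℤ_14| = 8 × 14 = 112
Max element order = lcm(8,14) = 56
Cyclic? No (gcd=2)

|ℤ_8×ℤ_14| = 112, max element order = 56


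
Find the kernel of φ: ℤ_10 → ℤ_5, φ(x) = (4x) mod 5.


Kernel = preimage of identity
ker(φ) = {x ∈ ℤ_10 : 4x ≡ 0 (mod 5)}. Since 5 | 10, φ is well-defined. The kernel is the cyclic subgroup ⟨5⟩ of ℤ_10 (order 2), i.e. {0, 5}

ker(φ) = {0, 5}


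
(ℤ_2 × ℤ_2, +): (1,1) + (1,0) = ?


Operation: componentwise addition mod (2, 2)
(1,1) + (1,0) = ((a₁+b₁) mod 2, (a₂+b₂) mod 2) with a = (1,1), b = (1,0)

(1,1) + (1,0) = (0,1)


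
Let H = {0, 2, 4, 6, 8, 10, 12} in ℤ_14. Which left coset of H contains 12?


12 + H = {12 + h (mod 14) : h ∈ H}
12+0=12, 12+2=0, 12+4=2, 12+6=4, 12+8=6, 12+10=8, 12+12=10
12 + H = {0, 2, 4, 6, 8, 10, 12} = 0 + H

12 + H = {0, 2, 4, 6, 8, 10, 12}


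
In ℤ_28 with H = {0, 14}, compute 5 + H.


5 + H = {5 + h (mod 28) : h ∈ H}
5+0=5, 5+14=19

5 + H = {5, 19}


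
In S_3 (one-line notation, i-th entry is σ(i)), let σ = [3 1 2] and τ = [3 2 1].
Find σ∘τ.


σ∘τ: apply τ first, then σ
1 →τ 3 →σ 2
2 →τ 2 →σ 1
3 →τ 1 →σ 3

σ∘τ = [2 1 3]


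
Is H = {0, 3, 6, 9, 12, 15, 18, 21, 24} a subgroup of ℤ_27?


Subgroup test for H = {0, 3, 6, 9, 12, 15, 18, 21, 24} in (ℤ_27, +):
(1) 0 ∈ H? Yes
(2) Closure: for all a,b ∈ H, (a+b) mod 27 ∈ H? Yes
(3) Inverses: for all a ∈ H, -a mod 27 ∈ H? Yes

Yes, H is a subgroup of ℤ_27


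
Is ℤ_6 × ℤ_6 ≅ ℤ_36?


Comparing ℤ_6 × ℤ_6 and ℤ_36:
gcd(6,6) = 6 ≠ 1. Max element order in ℤ_6×ℤ_6 is lcm(6,6) = 6 < 36, so it has no element of order 36

No, ℤ_6 × ℤ_6 ≇ ℤ_36


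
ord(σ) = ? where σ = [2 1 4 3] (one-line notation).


Cycle decomposition: (1 2) (3 4)
Cycle lengths: 2, 2
Order = lcm(2, 2) = 2

ord(σ) = 2


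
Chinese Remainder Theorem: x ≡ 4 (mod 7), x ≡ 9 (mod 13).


m₁ = 7, m₂ = 13, gcd = 1, so CRT applies. M = m₁·m₂ = 91
Let M₁ = M/m₁ = 13, M₂ = M/m₂ = 7
Find y₁ ≡ M₁⁻¹ (mod m₁): 13⁻¹ ≡ 6 (mod 7)
Find y₂ ≡ M₂⁻¹ (mod m₂): 7⁻¹ ≡ 2 (mod 13)
x = a₁·M₁·y₁ + a₂·M₂·y₂ = 4·13·6 + 9·7·2 = 438
Reduce mod 91: x ≡ 74
Check: 74 mod 7 = 4 ✓, 74 mod 13 = 9 ✓

x ≡ 74 (mod 91)


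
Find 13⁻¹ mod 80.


Use the extended Euclidean algorithm to write 1 = 13·s + 80·t; then s mod 80 is the inverse.
Euclidean algorithm:
  13 = 0·80 + 13
  80 = 6·13 + 2
  13 = 6·2 + 1
  2 = 2·1 + 0
gcd(13,80) = 1
Back-substitution gives: 13·(37) + 80·(-6) = 1
So 13⁻¹ ≡ 37 ≡ 37 (mod 80)
Check: 13 × 37 = 481 ≡ 1 (mod 80) ✓

13⁻¹ ≡ 37 (mod 80)


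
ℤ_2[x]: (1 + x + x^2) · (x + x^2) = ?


Expand and collect like terms; reduce coefficients mod 2:
x^0: 1·0 = 0 ≡ 0 (mod 2)
x^1: 1·1 + 1·0 = 1 ≡ 1 (mod 2)
x^2: 1·1 + 1·1 + 1·0 = 2 ≡ 0 (mod 2)
x^3: 1·1 + 1·1 = 2 ≡ 0 (mod 2)
x^4: 1·1 = 1 ≡ 1 (mod 2)
Result: x + x^4

f · g = x + x^4


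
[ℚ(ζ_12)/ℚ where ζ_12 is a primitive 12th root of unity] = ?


[ℚ(ζ_n):ℚ] = deg Φ_n(x) = φ(n). Here φ(12) = 4

[ℚ(ζ_12)/ℚ where ζ_12 is a primitive 12th root of unity] = 4


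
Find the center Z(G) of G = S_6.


Z(G) = {g ∈ G | gx = xg for all x ∈ G}
S_n is non-abelian for n ≥ 3; Z(S_6) is trivial

Z(S_6) = {e}


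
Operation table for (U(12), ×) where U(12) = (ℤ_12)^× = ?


Elements: {1, 5, 7, 11}
Operation: multiplication mod 12
Entry (a, b) = (a × b) mod 12

Cayley table:
   |  1 |  5 |  7 | 11
 1 |  1 |  5 |  7 | 11
 5 |  5 |  1 | 11 |  7
 7 |  7 | 11 |  1 |  5
11 | 11 |  7 |  5 |  1


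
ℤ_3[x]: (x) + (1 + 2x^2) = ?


Add coefficients mod 3:
x^0: 0 + 1 = 1 (mod 3)
x^1: 1 + 0 = 1 (mod 3)
x^2: 0 + 2 = 2 (mod 3)
Result: 1 + x + 2x^2

f + g = 1 + x + 2x^2


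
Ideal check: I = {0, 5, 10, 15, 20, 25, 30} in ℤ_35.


Check ideal conditions for I = {0, 5, 10, 15, 20, 25, 30} in ℤ_35:
(1) I is an additive subgroup? Yes
(2) For r ∈ ℤ_35 and a ∈ I: r·a ∈ I? Yes

Yes, I is an ideal of ℤ_35


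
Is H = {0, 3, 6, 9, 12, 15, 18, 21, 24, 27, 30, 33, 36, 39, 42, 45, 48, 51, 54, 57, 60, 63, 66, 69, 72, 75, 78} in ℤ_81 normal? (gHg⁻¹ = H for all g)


H = {0, 3, 6, 9, 12, 15, 18, 21, 24, 27, 30, 33, 36, 39, 42, 45, 48, 51, 54, 57, 60, 63, 66, 69, 72, 75, 78} in ℤ_81
ℤ_81 is abelian; every subgroup of an abelian group is normal

Yes, normal subgroup


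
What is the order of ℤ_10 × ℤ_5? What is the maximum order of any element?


|ℤ_10 × ℤ_5| = 10 × 5 = 50
Max element order = lcm(10,5) = 10
Cyclic? No (gcd=5)

|ℤ_10×ℤ_5| = 50, max element order = 10


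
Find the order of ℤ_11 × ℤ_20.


|A × B| = |A| · |B|
|ℤ_11 × ℤ_20| = 11 × 20 = 220

|ℤ_11 × ℤ_20| = 220


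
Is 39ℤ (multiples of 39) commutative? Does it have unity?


39ℤ is a commutative ring under +,× but has no multiplicative identity (1 ∉ 39ℤ); it has no zero divisors, but without unity it is not an integral domain
Commutative: Yes
Integral domain: No
Has unity: No

39ℤ (multiples of 39): Commutative=Yes, Unity=No


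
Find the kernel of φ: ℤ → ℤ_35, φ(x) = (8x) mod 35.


Kernel = preimage of identity
ker(φ) = {x ∈ ℤ : 8x ≡ 0 (mod 35)}. gcd(8,35) = 1, so 8x ≡ 0 (mod 35) ⟺ x ≡ 0 (mod 35/1 = 35). Hence ker(φ) = 35ℤ

ker(φ) = 35ℤ


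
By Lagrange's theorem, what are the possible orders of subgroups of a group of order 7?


Lagrange's theorem: |H| divides |G|
|G| = 7
Divisors of 7: 1, 7

Possible subgroup orders: {1, 7}


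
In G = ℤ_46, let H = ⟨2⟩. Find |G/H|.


|⟨2⟩| = n / gcd(2, 46) = 46 / 2 = 23
H is normal (ℤ_46 is abelian).
|G/H| = |G| / |H| = 46 / 23 = 2

|G/H| = 2


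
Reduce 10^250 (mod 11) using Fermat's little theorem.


Fermat's little theorem: if p is prime and gcd(a,p)=1, then a^(p-1) ≡ 1 (mod p)
p = 11 is prime, gcd(10,11) = 1
Reduce exponent: 250 mod 10 = 0
So 10^250 ≡ 10^0 (mod 11)
10^0 = 1

10^250 ≡ 1 (mod 11)


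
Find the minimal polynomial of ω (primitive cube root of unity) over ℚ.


ω satisfies x² + x + 1 = 0 (the cyclotomic polynomial Φ₃)

Minimal polynomial: x² + x + 1


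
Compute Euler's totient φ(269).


Factor n: 269 = 269
φ(n) = n · ∏(1 - 1/p) over distinct primes p | n
φ(269) = 269 · (1 - 1/269) = 268

φ(269) = 268


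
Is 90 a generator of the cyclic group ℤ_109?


g generates ℤ_n iff gcd(g, n) = 1
gcd(90, 109) = 1
Since gcd = 1, 90 is a generator.

Yes, 90 generates ℤ_109


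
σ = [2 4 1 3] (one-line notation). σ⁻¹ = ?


To find σ⁻¹, swap domain and range:
σ(1) = 2 → σ⁻¹(2) = 1
σ(2) = 4 → σ⁻¹(4) = 2
σ(3) = 1 → σ⁻¹(1) = 3
σ(4) = 3 → σ⁻¹(3) = 4

σ⁻¹ = [3 1 4 2]


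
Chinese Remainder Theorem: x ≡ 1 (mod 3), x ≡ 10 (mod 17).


m₁ = 3, m₂ = 17, gcd = 1, so CRT applies. M = m₁·m₂ = 51
Let M₁ = M/m₁ = 17, M₂ = M/m₂ = 3
Find y₁ ≡ M₁⁻¹ (mod m₁): 17⁻¹ ≡ 2 (mod 3)
Find y₂ ≡ M₂⁻¹ (mod m₂): 3⁻¹ ≡ 6 (mod 17)
x = a₁·M₁·y₁ + a₂·M₂·y₂ = 1·17·2 + 10·3·6 = 214
Reduce mod 51: x ≡ 10
Check: 10 mod 3 = 1 ✓, 10 mod 17 = 10 ✓

x ≡ 10 (mod 51)


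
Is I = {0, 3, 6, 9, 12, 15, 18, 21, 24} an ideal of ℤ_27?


Check ideal conditions for I = {0, 3, 6, 9, 12, 15, 18, 21, 24} in ℤ_27:
(1) I is an additive subgroup? Yes
(2) For r ∈ ℤ_27 and a ∈ I: r·a ∈ I? Yes

Yes, I is an ideal of ℤ_27


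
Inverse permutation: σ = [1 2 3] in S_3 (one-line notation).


To find σ⁻¹, swap domain and range:
σ(1) = 1 → σ⁻¹(1) = 1
σ(2) = 2 → σ⁻¹(2) = 2
σ(3) = 3 → σ⁻¹(3) = 3

σ⁻¹ = [1 2 3]


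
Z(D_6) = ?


Z(G) = {g ∈ G | gx = xg for all x ∈ G}
For even n, Z(D_n) = {e, r^(n/2)}: the 180° rotation r^3 commutes with every reflection and rotation

Z(D_6) = {e, r^3}


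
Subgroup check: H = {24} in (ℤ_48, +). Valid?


Subgroup test for H = {24} in (ℤ_48, +):
(1) 0 ∈ H? No
(2) Closure: for all a,b ∈ H, (a+b) mod 48 ∈ H? No  [counterexample: 24 + 24 = 0 ∉ H]
(3) Inverses: for all a ∈ H, -a mod 48 ∈ H? Yes

No, H is not a subgroup of ℤ_48


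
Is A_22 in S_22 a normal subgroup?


H = A_22 in S_22
A_22 has index 2 in S_22, and every subgroup of index 2 is normal

Yes, normal subgroup


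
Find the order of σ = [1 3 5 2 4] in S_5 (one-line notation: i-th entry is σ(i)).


Cycle decomposition: (2 3 5 4)
Cycle lengths: 4
Order = lcm(4) = 4

ord(σ) = 4


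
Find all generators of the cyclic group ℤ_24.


g generates ℤ_n iff gcd(g,n) = 1
Prime factors of 24: 2, 3
Generators are g ∈ {1,...,23} not divisible by any of these primes.
Generators: {1, 5, 7, 11, 13, 17, 19, 23}
Number of generators = φ(24) = 8

Generators of ℤ_24 = {1, 5, 7, 11, 13, 17, 19, 23}
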